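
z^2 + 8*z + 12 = (z + 2)*(z + 6)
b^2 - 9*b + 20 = (b - 5)*(b - 4)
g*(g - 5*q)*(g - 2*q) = g^3 - 7*g^2*q + 10*g*q^2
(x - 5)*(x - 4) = x^2 - 9*x + 20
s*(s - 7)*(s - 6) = s^3 - 13*s^2 + 42*s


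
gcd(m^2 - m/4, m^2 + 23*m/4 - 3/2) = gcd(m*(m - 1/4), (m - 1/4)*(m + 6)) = m - 1/4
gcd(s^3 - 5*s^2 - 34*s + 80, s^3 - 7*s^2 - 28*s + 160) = s^2 - 3*s - 40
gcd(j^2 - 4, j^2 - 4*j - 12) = j + 2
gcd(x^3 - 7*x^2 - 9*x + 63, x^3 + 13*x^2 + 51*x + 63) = x + 3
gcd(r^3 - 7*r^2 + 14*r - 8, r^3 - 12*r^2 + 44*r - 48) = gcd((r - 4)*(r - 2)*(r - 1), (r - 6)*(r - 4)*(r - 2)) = r^2 - 6*r + 8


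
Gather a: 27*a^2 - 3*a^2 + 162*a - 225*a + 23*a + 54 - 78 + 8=24*a^2 - 40*a - 16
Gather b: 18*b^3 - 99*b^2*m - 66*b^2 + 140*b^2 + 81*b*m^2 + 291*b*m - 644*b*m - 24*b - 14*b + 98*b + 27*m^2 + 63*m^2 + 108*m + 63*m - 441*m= 18*b^3 + b^2*(74 - 99*m) + b*(81*m^2 - 353*m + 60) + 90*m^2 - 270*m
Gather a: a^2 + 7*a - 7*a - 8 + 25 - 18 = a^2 - 1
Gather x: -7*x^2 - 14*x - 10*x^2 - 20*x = -17*x^2 - 34*x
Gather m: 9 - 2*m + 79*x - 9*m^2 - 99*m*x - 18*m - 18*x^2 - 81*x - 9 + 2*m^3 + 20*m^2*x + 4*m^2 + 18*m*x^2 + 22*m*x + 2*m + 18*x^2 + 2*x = 2*m^3 + m^2*(20*x - 5) + m*(18*x^2 - 77*x - 18)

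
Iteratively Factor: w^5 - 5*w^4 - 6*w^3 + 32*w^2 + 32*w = (w + 1)*(w^4 - 6*w^3 + 32*w) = (w - 4)*(w + 1)*(w^3 - 2*w^2 - 8*w) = (w - 4)^2*(w + 1)*(w^2 + 2*w) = (w - 4)^2*(w + 1)*(w + 2)*(w)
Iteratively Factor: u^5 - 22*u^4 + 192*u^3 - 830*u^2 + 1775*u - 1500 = (u - 4)*(u^4 - 18*u^3 + 120*u^2 - 350*u + 375) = (u - 5)*(u - 4)*(u^3 - 13*u^2 + 55*u - 75) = (u - 5)^2*(u - 4)*(u^2 - 8*u + 15) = (u - 5)^3*(u - 4)*(u - 3)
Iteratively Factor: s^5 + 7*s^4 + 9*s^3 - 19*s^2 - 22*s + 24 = (s + 3)*(s^4 + 4*s^3 - 3*s^2 - 10*s + 8) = (s + 3)*(s + 4)*(s^3 - 3*s + 2) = (s - 1)*(s + 3)*(s + 4)*(s^2 + s - 2) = (s - 1)*(s + 2)*(s + 3)*(s + 4)*(s - 1)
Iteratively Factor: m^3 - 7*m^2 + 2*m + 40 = (m + 2)*(m^2 - 9*m + 20) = (m - 5)*(m + 2)*(m - 4)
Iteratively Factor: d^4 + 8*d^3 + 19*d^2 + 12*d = (d + 3)*(d^3 + 5*d^2 + 4*d) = d*(d + 3)*(d^2 + 5*d + 4) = d*(d + 1)*(d + 3)*(d + 4)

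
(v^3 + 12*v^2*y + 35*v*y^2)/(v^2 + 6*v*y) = (v^2 + 12*v*y + 35*y^2)/(v + 6*y)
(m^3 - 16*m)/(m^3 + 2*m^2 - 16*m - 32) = m/(m + 2)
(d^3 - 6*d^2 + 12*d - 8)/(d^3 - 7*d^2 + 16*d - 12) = (d - 2)/(d - 3)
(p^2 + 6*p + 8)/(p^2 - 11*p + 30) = (p^2 + 6*p + 8)/(p^2 - 11*p + 30)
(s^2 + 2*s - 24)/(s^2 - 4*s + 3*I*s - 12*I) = (s + 6)/(s + 3*I)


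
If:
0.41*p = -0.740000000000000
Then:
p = -1.80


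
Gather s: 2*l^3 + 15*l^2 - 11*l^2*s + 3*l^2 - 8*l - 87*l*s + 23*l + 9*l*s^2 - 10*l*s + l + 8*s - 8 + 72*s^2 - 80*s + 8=2*l^3 + 18*l^2 + 16*l + s^2*(9*l + 72) + s*(-11*l^2 - 97*l - 72)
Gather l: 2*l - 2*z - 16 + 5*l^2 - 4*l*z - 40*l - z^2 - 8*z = 5*l^2 + l*(-4*z - 38) - z^2 - 10*z - 16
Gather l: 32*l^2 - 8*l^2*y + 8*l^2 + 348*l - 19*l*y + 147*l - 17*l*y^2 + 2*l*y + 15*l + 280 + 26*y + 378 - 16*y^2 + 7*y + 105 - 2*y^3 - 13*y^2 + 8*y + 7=l^2*(40 - 8*y) + l*(-17*y^2 - 17*y + 510) - 2*y^3 - 29*y^2 + 41*y + 770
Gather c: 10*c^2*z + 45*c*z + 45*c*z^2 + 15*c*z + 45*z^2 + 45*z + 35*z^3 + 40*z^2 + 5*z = 10*c^2*z + c*(45*z^2 + 60*z) + 35*z^3 + 85*z^2 + 50*z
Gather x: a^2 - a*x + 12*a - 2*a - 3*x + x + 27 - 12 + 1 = a^2 + 10*a + x*(-a - 2) + 16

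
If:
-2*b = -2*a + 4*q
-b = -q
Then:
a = 3*q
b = q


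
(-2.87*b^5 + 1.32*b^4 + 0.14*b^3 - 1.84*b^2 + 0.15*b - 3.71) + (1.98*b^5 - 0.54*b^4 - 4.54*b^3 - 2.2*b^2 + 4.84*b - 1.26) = -0.89*b^5 + 0.78*b^4 - 4.4*b^3 - 4.04*b^2 + 4.99*b - 4.97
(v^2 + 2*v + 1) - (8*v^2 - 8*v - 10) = -7*v^2 + 10*v + 11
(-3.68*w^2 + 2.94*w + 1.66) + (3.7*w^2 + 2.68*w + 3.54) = 0.02*w^2 + 5.62*w + 5.2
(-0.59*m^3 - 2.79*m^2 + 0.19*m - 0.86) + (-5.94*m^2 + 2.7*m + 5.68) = -0.59*m^3 - 8.73*m^2 + 2.89*m + 4.82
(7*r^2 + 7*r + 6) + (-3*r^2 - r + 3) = 4*r^2 + 6*r + 9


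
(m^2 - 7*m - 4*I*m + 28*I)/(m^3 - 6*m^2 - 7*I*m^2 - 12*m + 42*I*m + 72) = (m - 7)/(m^2 - 3*m*(2 + I) + 18*I)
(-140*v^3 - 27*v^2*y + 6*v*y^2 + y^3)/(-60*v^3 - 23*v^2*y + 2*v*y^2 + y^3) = (7*v + y)/(3*v + y)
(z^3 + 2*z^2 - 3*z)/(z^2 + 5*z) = (z^2 + 2*z - 3)/(z + 5)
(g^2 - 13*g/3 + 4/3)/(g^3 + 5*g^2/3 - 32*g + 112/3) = (3*g - 1)/(3*g^2 + 17*g - 28)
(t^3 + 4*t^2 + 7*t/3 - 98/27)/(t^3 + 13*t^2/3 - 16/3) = (27*t^3 + 108*t^2 + 63*t - 98)/(9*(3*t^3 + 13*t^2 - 16))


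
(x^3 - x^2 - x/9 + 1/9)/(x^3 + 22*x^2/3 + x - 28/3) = (9*x^2 - 1)/(3*(3*x^2 + 25*x + 28))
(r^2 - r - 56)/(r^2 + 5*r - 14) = (r - 8)/(r - 2)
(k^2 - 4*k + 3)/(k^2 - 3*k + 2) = (k - 3)/(k - 2)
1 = 1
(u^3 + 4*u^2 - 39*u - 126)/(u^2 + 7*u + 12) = (u^2 + u - 42)/(u + 4)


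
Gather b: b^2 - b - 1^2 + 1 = b^2 - b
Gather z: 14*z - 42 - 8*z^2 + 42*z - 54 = -8*z^2 + 56*z - 96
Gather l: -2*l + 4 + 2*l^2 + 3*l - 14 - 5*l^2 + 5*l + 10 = -3*l^2 + 6*l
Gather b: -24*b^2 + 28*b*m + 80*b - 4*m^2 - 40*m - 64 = -24*b^2 + b*(28*m + 80) - 4*m^2 - 40*m - 64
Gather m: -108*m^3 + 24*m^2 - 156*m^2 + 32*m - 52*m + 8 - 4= -108*m^3 - 132*m^2 - 20*m + 4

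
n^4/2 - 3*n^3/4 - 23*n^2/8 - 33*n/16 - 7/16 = (n/2 + 1/4)*(n - 7/2)*(n + 1/2)*(n + 1)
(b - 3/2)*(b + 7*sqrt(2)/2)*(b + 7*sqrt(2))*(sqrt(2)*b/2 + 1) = sqrt(2)*b^4/2 - 3*sqrt(2)*b^3/4 + 23*b^3/2 - 69*b^2/4 + 35*sqrt(2)*b^2 - 105*sqrt(2)*b/2 + 49*b - 147/2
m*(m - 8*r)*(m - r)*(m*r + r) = m^4*r - 9*m^3*r^2 + m^3*r + 8*m^2*r^3 - 9*m^2*r^2 + 8*m*r^3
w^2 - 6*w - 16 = (w - 8)*(w + 2)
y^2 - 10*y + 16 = (y - 8)*(y - 2)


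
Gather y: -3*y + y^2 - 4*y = y^2 - 7*y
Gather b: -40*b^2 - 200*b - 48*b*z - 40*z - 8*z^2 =-40*b^2 + b*(-48*z - 200) - 8*z^2 - 40*z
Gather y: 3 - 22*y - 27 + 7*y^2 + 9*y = 7*y^2 - 13*y - 24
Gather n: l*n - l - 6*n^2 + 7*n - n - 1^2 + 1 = -l - 6*n^2 + n*(l + 6)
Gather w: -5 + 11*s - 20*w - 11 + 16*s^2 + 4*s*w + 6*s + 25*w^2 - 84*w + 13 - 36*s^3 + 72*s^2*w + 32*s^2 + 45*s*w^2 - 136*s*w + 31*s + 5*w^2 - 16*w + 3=-36*s^3 + 48*s^2 + 48*s + w^2*(45*s + 30) + w*(72*s^2 - 132*s - 120)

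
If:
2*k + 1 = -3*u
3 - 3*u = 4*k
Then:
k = 2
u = -5/3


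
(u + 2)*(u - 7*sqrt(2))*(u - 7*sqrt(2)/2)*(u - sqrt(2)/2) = u^4 - 11*sqrt(2)*u^3 + 2*u^3 - 22*sqrt(2)*u^2 + 119*u^2/2 - 49*sqrt(2)*u/2 + 119*u - 49*sqrt(2)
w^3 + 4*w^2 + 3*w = w*(w + 1)*(w + 3)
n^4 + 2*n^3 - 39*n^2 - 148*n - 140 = (n - 7)*(n + 2)^2*(n + 5)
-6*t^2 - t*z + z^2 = (-3*t + z)*(2*t + z)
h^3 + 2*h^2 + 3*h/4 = h*(h + 1/2)*(h + 3/2)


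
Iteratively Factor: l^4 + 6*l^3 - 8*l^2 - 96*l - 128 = (l + 4)*(l^3 + 2*l^2 - 16*l - 32) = (l + 2)*(l + 4)*(l^2 - 16) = (l - 4)*(l + 2)*(l + 4)*(l + 4)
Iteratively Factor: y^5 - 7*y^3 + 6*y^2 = (y - 2)*(y^4 + 2*y^3 - 3*y^2) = y*(y - 2)*(y^3 + 2*y^2 - 3*y) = y^2*(y - 2)*(y^2 + 2*y - 3) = y^2*(y - 2)*(y + 3)*(y - 1)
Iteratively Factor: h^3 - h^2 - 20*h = (h - 5)*(h^2 + 4*h) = h*(h - 5)*(h + 4)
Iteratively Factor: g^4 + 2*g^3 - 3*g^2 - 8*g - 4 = (g + 1)*(g^3 + g^2 - 4*g - 4) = (g - 2)*(g + 1)*(g^2 + 3*g + 2) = (g - 2)*(g + 1)*(g + 2)*(g + 1)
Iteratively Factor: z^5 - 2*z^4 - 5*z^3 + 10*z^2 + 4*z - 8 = (z + 1)*(z^4 - 3*z^3 - 2*z^2 + 12*z - 8) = (z - 2)*(z + 1)*(z^3 - z^2 - 4*z + 4) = (z - 2)*(z - 1)*(z + 1)*(z^2 - 4) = (z - 2)*(z - 1)*(z + 1)*(z + 2)*(z - 2)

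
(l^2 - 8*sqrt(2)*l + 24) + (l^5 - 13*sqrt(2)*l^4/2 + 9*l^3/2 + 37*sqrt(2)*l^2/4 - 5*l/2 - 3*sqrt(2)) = l^5 - 13*sqrt(2)*l^4/2 + 9*l^3/2 + l^2 + 37*sqrt(2)*l^2/4 - 8*sqrt(2)*l - 5*l/2 - 3*sqrt(2) + 24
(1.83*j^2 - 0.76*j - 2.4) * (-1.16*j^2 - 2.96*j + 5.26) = -2.1228*j^4 - 4.5352*j^3 + 14.6594*j^2 + 3.1064*j - 12.624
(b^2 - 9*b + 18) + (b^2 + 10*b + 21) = 2*b^2 + b + 39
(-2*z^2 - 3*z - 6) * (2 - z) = 2*z^3 - z^2 - 12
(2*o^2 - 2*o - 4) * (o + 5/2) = 2*o^3 + 3*o^2 - 9*o - 10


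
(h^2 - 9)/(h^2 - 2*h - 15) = (h - 3)/(h - 5)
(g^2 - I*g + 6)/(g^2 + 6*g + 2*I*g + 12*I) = (g - 3*I)/(g + 6)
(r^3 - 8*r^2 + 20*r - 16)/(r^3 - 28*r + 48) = (r - 2)/(r + 6)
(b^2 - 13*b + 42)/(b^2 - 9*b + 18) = (b - 7)/(b - 3)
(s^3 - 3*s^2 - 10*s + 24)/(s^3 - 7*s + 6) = (s - 4)/(s - 1)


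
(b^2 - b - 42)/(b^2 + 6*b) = (b - 7)/b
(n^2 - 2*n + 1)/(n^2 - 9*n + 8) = (n - 1)/(n - 8)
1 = 1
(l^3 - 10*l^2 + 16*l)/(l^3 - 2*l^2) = (l - 8)/l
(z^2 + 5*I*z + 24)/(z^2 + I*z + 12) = (z + 8*I)/(z + 4*I)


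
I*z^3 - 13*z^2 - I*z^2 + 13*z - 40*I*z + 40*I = (z + 5*I)*(z + 8*I)*(I*z - I)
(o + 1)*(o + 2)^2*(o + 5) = o^4 + 10*o^3 + 33*o^2 + 44*o + 20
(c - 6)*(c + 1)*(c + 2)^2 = c^4 - c^3 - 22*c^2 - 44*c - 24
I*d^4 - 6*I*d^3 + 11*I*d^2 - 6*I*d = d*(d - 3)*(d - 2)*(I*d - I)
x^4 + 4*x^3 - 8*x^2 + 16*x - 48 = (x - 2)*(x + 6)*(x - 2*I)*(x + 2*I)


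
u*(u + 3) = u^2 + 3*u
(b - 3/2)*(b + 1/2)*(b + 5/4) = b^3 + b^2/4 - 2*b - 15/16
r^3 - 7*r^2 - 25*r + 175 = (r - 7)*(r - 5)*(r + 5)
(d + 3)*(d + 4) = d^2 + 7*d + 12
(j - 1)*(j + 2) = j^2 + j - 2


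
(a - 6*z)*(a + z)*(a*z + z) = a^3*z - 5*a^2*z^2 + a^2*z - 6*a*z^3 - 5*a*z^2 - 6*z^3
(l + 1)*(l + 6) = l^2 + 7*l + 6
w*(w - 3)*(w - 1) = w^3 - 4*w^2 + 3*w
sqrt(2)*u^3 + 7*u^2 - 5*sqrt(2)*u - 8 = (u - sqrt(2))*(u + 4*sqrt(2))*(sqrt(2)*u + 1)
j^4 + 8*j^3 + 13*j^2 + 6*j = j*(j + 1)^2*(j + 6)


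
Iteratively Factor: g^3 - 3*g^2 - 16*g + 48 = (g - 4)*(g^2 + g - 12) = (g - 4)*(g - 3)*(g + 4)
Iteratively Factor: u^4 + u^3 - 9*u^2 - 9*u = (u + 3)*(u^3 - 2*u^2 - 3*u) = u*(u + 3)*(u^2 - 2*u - 3) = u*(u + 1)*(u + 3)*(u - 3)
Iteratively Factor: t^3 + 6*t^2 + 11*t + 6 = (t + 1)*(t^2 + 5*t + 6) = (t + 1)*(t + 3)*(t + 2)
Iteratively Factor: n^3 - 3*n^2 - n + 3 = (n + 1)*(n^2 - 4*n + 3) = (n - 1)*(n + 1)*(n - 3)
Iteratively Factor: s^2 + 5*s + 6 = (s + 3)*(s + 2)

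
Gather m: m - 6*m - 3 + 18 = 15 - 5*m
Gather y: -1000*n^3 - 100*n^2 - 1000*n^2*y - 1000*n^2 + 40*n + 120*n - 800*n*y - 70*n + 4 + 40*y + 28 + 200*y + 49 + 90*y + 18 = -1000*n^3 - 1100*n^2 + 90*n + y*(-1000*n^2 - 800*n + 330) + 99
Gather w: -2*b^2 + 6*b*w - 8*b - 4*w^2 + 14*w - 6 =-2*b^2 - 8*b - 4*w^2 + w*(6*b + 14) - 6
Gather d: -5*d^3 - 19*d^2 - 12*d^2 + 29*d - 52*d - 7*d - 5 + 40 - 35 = -5*d^3 - 31*d^2 - 30*d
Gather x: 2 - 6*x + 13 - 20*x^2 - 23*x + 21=-20*x^2 - 29*x + 36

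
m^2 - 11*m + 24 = (m - 8)*(m - 3)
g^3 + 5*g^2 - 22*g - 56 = (g - 4)*(g + 2)*(g + 7)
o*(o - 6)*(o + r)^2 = o^4 + 2*o^3*r - 6*o^3 + o^2*r^2 - 12*o^2*r - 6*o*r^2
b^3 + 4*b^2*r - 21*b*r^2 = b*(b - 3*r)*(b + 7*r)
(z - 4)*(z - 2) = z^2 - 6*z + 8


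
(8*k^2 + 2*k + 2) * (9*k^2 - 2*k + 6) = 72*k^4 + 2*k^3 + 62*k^2 + 8*k + 12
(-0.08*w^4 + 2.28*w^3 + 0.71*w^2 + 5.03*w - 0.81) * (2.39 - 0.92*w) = 0.0736*w^5 - 2.2888*w^4 + 4.796*w^3 - 2.9307*w^2 + 12.7669*w - 1.9359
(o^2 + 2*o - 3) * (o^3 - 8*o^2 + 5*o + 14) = o^5 - 6*o^4 - 14*o^3 + 48*o^2 + 13*o - 42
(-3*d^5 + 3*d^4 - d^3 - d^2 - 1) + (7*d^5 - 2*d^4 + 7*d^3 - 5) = 4*d^5 + d^4 + 6*d^3 - d^2 - 6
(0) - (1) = -1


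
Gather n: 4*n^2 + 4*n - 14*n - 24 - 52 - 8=4*n^2 - 10*n - 84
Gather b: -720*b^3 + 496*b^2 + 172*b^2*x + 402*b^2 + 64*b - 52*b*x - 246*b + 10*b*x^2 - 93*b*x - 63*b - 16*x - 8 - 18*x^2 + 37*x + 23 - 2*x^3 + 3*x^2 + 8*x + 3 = -720*b^3 + b^2*(172*x + 898) + b*(10*x^2 - 145*x - 245) - 2*x^3 - 15*x^2 + 29*x + 18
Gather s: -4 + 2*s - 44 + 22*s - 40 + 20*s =44*s - 88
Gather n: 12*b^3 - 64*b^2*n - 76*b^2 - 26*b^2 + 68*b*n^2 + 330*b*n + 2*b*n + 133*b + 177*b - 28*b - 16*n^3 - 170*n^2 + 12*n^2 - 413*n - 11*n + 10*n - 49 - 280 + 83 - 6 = 12*b^3 - 102*b^2 + 282*b - 16*n^3 + n^2*(68*b - 158) + n*(-64*b^2 + 332*b - 414) - 252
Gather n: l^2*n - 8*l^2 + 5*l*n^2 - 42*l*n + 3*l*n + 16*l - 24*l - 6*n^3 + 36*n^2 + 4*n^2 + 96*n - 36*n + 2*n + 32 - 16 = -8*l^2 - 8*l - 6*n^3 + n^2*(5*l + 40) + n*(l^2 - 39*l + 62) + 16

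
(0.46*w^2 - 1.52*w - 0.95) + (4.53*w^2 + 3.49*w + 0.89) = 4.99*w^2 + 1.97*w - 0.0599999999999999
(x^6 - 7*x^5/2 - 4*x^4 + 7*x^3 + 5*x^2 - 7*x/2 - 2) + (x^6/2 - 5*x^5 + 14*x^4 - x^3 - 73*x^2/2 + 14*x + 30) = 3*x^6/2 - 17*x^5/2 + 10*x^4 + 6*x^3 - 63*x^2/2 + 21*x/2 + 28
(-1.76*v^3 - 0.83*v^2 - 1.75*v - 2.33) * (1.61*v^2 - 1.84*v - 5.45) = -2.8336*v^5 + 1.9021*v^4 + 8.3017*v^3 + 3.9922*v^2 + 13.8247*v + 12.6985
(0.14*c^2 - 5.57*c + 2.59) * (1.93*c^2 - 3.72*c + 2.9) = 0.2702*c^4 - 11.2709*c^3 + 26.1251*c^2 - 25.7878*c + 7.511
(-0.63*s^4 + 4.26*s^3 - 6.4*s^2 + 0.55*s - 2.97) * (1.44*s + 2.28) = -0.9072*s^5 + 4.698*s^4 + 0.496799999999999*s^3 - 13.8*s^2 - 3.0228*s - 6.7716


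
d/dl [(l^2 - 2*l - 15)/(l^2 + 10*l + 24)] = 6*(2*l^2 + 13*l + 17)/(l^4 + 20*l^3 + 148*l^2 + 480*l + 576)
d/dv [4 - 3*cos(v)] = 3*sin(v)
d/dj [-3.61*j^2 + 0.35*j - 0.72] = 0.35 - 7.22*j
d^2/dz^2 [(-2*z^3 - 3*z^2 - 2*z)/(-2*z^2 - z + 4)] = 8*(5*z^3 + 12*z^2 + 36*z + 14)/(8*z^6 + 12*z^5 - 42*z^4 - 47*z^3 + 84*z^2 + 48*z - 64)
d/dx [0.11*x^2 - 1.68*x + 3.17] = 0.22*x - 1.68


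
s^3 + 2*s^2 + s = s*(s + 1)^2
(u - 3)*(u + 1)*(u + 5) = u^3 + 3*u^2 - 13*u - 15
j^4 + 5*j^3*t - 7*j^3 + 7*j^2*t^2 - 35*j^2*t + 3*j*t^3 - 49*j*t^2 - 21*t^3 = (j - 7)*(j + t)^2*(j + 3*t)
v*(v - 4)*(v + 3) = v^3 - v^2 - 12*v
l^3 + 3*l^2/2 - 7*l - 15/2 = (l - 5/2)*(l + 1)*(l + 3)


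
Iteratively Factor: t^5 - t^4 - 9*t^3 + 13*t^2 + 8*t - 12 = (t + 3)*(t^4 - 4*t^3 + 3*t^2 + 4*t - 4) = (t - 2)*(t + 3)*(t^3 - 2*t^2 - t + 2) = (t - 2)*(t - 1)*(t + 3)*(t^2 - t - 2) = (t - 2)^2*(t - 1)*(t + 3)*(t + 1)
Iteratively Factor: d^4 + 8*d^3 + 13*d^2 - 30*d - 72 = (d + 4)*(d^3 + 4*d^2 - 3*d - 18) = (d + 3)*(d + 4)*(d^2 + d - 6) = (d - 2)*(d + 3)*(d + 4)*(d + 3)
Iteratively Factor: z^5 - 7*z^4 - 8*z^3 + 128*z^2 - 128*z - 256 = (z - 4)*(z^4 - 3*z^3 - 20*z^2 + 48*z + 64) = (z - 4)*(z + 4)*(z^3 - 7*z^2 + 8*z + 16) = (z - 4)*(z + 1)*(z + 4)*(z^2 - 8*z + 16) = (z - 4)^2*(z + 1)*(z + 4)*(z - 4)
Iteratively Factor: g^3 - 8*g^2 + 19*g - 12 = (g - 1)*(g^2 - 7*g + 12) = (g - 4)*(g - 1)*(g - 3)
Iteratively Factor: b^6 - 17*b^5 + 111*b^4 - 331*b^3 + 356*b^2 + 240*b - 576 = (b - 4)*(b^5 - 13*b^4 + 59*b^3 - 95*b^2 - 24*b + 144) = (b - 4)^2*(b^4 - 9*b^3 + 23*b^2 - 3*b - 36) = (b - 4)^2*(b + 1)*(b^3 - 10*b^2 + 33*b - 36) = (b - 4)^3*(b + 1)*(b^2 - 6*b + 9) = (b - 4)^3*(b - 3)*(b + 1)*(b - 3)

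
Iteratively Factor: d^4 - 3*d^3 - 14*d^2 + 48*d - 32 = (d - 1)*(d^3 - 2*d^2 - 16*d + 32) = (d - 1)*(d + 4)*(d^2 - 6*d + 8) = (d - 2)*(d - 1)*(d + 4)*(d - 4)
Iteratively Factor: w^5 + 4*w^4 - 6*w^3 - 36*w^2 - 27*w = (w - 3)*(w^4 + 7*w^3 + 15*w^2 + 9*w) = (w - 3)*(w + 3)*(w^3 + 4*w^2 + 3*w) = (w - 3)*(w + 1)*(w + 3)*(w^2 + 3*w) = w*(w - 3)*(w + 1)*(w + 3)*(w + 3)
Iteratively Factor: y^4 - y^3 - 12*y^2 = (y - 4)*(y^3 + 3*y^2) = (y - 4)*(y + 3)*(y^2) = y*(y - 4)*(y + 3)*(y)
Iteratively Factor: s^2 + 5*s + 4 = (s + 1)*(s + 4)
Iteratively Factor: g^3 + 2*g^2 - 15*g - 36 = (g + 3)*(g^2 - g - 12) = (g + 3)^2*(g - 4)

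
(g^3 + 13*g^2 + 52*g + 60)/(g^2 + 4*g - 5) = (g^2 + 8*g + 12)/(g - 1)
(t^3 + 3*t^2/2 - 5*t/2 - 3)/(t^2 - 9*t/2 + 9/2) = (t^2 + 3*t + 2)/(t - 3)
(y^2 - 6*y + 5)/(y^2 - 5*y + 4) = (y - 5)/(y - 4)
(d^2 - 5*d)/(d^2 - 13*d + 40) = d/(d - 8)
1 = 1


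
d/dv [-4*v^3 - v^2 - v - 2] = -12*v^2 - 2*v - 1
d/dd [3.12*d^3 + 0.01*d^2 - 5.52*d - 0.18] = 9.36*d^2 + 0.02*d - 5.52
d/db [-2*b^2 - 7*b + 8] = -4*b - 7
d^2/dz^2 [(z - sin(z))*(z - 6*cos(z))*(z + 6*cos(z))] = z^2*sin(z) - 4*z*cos(z) + 72*z*cos(2*z) + 6*z - 11*sin(z) + 72*sin(2*z) - 81*sin(3*z)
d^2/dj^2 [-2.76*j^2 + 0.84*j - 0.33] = -5.52000000000000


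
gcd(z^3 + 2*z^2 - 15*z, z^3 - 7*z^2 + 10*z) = z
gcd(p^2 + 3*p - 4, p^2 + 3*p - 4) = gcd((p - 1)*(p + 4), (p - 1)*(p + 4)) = p^2 + 3*p - 4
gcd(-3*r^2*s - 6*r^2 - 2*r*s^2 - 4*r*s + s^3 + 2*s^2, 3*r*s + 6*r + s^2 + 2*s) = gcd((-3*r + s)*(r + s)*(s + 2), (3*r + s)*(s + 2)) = s + 2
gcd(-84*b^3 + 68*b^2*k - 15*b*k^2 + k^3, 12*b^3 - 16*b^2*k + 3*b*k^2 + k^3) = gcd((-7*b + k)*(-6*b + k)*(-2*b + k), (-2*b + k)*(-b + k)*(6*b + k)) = 2*b - k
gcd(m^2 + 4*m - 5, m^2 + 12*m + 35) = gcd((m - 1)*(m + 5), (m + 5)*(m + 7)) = m + 5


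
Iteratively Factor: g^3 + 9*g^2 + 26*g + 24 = (g + 4)*(g^2 + 5*g + 6) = (g + 3)*(g + 4)*(g + 2)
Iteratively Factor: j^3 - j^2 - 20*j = (j - 5)*(j^2 + 4*j) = j*(j - 5)*(j + 4)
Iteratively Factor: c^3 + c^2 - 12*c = (c)*(c^2 + c - 12) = c*(c + 4)*(c - 3)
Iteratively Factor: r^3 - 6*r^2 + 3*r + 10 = (r + 1)*(r^2 - 7*r + 10) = (r - 2)*(r + 1)*(r - 5)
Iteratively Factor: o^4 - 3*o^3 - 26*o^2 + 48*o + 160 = (o + 2)*(o^3 - 5*o^2 - 16*o + 80) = (o - 5)*(o + 2)*(o^2 - 16) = (o - 5)*(o - 4)*(o + 2)*(o + 4)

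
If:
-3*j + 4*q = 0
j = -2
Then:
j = -2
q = -3/2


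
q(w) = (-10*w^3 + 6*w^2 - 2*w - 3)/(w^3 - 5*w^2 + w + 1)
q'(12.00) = 0.85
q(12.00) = -16.10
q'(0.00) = 1.00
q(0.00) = -3.00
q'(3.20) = 18.65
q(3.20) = 19.37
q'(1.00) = -3.50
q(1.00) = 4.50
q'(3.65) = 37.30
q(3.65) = 31.24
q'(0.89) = -9.92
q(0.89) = 5.18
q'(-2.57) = 0.78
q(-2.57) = -4.10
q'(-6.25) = 0.35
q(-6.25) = -6.04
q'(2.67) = 10.19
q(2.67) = 12.05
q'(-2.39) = 0.82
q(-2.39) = -3.96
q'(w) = (-30*w^2 + 12*w - 2)/(w^3 - 5*w^2 + w + 1) + (-3*w^2 + 10*w - 1)*(-10*w^3 + 6*w^2 - 2*w - 3)/(w^3 - 5*w^2 + w + 1)^2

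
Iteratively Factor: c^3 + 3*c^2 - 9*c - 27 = (c + 3)*(c^2 - 9) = (c - 3)*(c + 3)*(c + 3)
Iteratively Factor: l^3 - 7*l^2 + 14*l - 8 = (l - 4)*(l^2 - 3*l + 2) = (l - 4)*(l - 2)*(l - 1)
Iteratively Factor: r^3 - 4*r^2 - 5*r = (r)*(r^2 - 4*r - 5) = r*(r - 5)*(r + 1)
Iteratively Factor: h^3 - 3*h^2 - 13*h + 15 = (h + 3)*(h^2 - 6*h + 5) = (h - 5)*(h + 3)*(h - 1)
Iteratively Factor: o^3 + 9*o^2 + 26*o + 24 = (o + 3)*(o^2 + 6*o + 8) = (o + 3)*(o + 4)*(o + 2)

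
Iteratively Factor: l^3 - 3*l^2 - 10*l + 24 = (l + 3)*(l^2 - 6*l + 8) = (l - 4)*(l + 3)*(l - 2)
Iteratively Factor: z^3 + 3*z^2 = (z)*(z^2 + 3*z) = z^2*(z + 3)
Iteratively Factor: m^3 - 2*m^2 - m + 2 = (m - 2)*(m^2 - 1) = (m - 2)*(m - 1)*(m + 1)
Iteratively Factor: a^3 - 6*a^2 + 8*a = (a - 4)*(a^2 - 2*a) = (a - 4)*(a - 2)*(a)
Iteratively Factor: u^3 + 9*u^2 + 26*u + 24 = (u + 2)*(u^2 + 7*u + 12) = (u + 2)*(u + 3)*(u + 4)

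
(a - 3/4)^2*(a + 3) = a^3 + 3*a^2/2 - 63*a/16 + 27/16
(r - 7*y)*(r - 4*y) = r^2 - 11*r*y + 28*y^2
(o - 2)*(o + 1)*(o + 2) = o^3 + o^2 - 4*o - 4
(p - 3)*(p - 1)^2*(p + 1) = p^4 - 4*p^3 + 2*p^2 + 4*p - 3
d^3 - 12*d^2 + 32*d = d*(d - 8)*(d - 4)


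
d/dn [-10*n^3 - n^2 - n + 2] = -30*n^2 - 2*n - 1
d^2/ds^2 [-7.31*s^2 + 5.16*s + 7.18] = -14.6200000000000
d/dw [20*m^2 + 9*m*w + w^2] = 9*m + 2*w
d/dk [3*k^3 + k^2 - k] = 9*k^2 + 2*k - 1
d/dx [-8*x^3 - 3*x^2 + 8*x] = -24*x^2 - 6*x + 8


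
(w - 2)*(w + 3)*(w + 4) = w^3 + 5*w^2 - 2*w - 24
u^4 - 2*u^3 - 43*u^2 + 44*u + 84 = (u - 7)*(u - 2)*(u + 1)*(u + 6)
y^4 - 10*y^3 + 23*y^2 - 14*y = y*(y - 7)*(y - 2)*(y - 1)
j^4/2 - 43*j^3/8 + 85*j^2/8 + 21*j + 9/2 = (j/2 + 1/2)*(j - 6)^2*(j + 1/4)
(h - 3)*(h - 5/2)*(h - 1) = h^3 - 13*h^2/2 + 13*h - 15/2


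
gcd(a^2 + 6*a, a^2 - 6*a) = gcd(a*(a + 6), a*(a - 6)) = a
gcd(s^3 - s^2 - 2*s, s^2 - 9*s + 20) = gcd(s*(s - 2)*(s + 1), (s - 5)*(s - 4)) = 1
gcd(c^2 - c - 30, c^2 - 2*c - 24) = c - 6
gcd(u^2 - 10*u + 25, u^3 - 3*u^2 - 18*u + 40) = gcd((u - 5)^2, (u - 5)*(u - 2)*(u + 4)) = u - 5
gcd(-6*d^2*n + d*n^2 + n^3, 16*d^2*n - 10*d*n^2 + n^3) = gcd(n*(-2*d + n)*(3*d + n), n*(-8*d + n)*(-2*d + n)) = 2*d*n - n^2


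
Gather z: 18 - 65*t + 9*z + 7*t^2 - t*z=7*t^2 - 65*t + z*(9 - t) + 18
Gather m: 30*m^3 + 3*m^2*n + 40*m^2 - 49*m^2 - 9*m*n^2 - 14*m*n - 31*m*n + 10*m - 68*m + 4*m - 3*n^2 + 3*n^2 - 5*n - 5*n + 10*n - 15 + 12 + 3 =30*m^3 + m^2*(3*n - 9) + m*(-9*n^2 - 45*n - 54)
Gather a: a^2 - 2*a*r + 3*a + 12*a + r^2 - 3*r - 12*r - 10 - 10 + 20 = a^2 + a*(15 - 2*r) + r^2 - 15*r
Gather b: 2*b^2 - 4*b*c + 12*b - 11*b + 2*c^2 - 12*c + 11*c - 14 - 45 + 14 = 2*b^2 + b*(1 - 4*c) + 2*c^2 - c - 45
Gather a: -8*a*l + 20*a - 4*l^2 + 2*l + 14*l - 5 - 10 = a*(20 - 8*l) - 4*l^2 + 16*l - 15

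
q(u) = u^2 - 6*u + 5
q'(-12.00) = -30.00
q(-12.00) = 221.00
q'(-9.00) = -24.00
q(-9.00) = 140.00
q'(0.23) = -5.54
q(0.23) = 3.67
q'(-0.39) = -6.78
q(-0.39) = 7.49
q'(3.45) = 0.90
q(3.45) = -3.80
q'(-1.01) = -8.02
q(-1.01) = 12.08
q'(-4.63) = -15.26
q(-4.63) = 54.22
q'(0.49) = -5.02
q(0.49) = 2.30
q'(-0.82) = -7.64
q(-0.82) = 10.59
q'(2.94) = -0.12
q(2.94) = -4.00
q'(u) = 2*u - 6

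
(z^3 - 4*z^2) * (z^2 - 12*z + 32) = z^5 - 16*z^4 + 80*z^3 - 128*z^2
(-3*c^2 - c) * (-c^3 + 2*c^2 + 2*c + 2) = 3*c^5 - 5*c^4 - 8*c^3 - 8*c^2 - 2*c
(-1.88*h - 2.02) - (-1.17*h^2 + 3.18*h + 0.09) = 1.17*h^2 - 5.06*h - 2.11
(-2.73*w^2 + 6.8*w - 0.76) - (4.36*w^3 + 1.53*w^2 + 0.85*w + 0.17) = -4.36*w^3 - 4.26*w^2 + 5.95*w - 0.93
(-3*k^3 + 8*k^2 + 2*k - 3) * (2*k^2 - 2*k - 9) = -6*k^5 + 22*k^4 + 15*k^3 - 82*k^2 - 12*k + 27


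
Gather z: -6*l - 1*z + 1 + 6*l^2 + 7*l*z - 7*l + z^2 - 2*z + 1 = 6*l^2 - 13*l + z^2 + z*(7*l - 3) + 2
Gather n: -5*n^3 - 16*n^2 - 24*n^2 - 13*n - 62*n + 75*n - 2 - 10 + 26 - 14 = -5*n^3 - 40*n^2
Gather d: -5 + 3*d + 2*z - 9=3*d + 2*z - 14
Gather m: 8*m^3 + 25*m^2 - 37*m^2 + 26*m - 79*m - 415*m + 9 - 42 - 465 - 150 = 8*m^3 - 12*m^2 - 468*m - 648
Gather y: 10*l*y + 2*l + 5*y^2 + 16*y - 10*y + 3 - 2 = 2*l + 5*y^2 + y*(10*l + 6) + 1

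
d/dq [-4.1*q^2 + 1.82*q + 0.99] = 1.82 - 8.2*q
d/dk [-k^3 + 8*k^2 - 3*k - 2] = -3*k^2 + 16*k - 3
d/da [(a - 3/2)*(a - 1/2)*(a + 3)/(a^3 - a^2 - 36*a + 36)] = (-4*a^4 - 123*a^3 + 120*a^2 + 153*a - 216)/(2*(a^6 - 2*a^5 - 71*a^4 + 144*a^3 + 1224*a^2 - 2592*a + 1296))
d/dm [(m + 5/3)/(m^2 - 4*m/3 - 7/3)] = (-9*m^2 - 30*m - 1)/(9*m^4 - 24*m^3 - 26*m^2 + 56*m + 49)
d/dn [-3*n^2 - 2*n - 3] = -6*n - 2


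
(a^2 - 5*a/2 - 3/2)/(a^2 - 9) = (a + 1/2)/(a + 3)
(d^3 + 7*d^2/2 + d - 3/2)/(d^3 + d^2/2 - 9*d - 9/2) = (2*d^2 + d - 1)/(2*d^2 - 5*d - 3)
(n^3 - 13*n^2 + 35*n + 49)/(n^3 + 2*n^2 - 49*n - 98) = (n^2 - 6*n - 7)/(n^2 + 9*n + 14)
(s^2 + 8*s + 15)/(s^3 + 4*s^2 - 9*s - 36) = (s + 5)/(s^2 + s - 12)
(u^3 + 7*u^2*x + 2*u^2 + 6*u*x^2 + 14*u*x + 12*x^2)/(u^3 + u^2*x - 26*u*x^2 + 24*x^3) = (u^2 + u*x + 2*u + 2*x)/(u^2 - 5*u*x + 4*x^2)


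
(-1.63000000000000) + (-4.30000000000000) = -5.93000000000000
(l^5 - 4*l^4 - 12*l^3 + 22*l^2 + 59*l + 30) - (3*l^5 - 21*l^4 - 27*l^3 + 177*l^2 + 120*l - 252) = -2*l^5 + 17*l^4 + 15*l^3 - 155*l^2 - 61*l + 282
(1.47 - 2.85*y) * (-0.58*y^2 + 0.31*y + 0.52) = 1.653*y^3 - 1.7361*y^2 - 1.0263*y + 0.7644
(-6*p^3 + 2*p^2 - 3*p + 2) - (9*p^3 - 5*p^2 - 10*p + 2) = -15*p^3 + 7*p^2 + 7*p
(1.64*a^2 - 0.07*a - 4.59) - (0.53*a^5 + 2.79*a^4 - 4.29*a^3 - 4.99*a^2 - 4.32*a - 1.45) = -0.53*a^5 - 2.79*a^4 + 4.29*a^3 + 6.63*a^2 + 4.25*a - 3.14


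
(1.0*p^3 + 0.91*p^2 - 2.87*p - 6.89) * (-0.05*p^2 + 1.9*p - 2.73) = -0.05*p^5 + 1.8545*p^4 - 0.8575*p^3 - 7.5928*p^2 - 5.2559*p + 18.8097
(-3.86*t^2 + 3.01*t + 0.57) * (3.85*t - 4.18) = -14.861*t^3 + 27.7233*t^2 - 10.3873*t - 2.3826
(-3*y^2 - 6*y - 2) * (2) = -6*y^2 - 12*y - 4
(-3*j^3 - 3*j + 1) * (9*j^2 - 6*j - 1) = -27*j^5 + 18*j^4 - 24*j^3 + 27*j^2 - 3*j - 1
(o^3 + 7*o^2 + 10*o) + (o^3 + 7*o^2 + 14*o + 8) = 2*o^3 + 14*o^2 + 24*o + 8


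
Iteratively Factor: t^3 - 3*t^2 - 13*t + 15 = (t - 5)*(t^2 + 2*t - 3) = (t - 5)*(t + 3)*(t - 1)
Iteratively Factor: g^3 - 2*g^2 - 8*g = (g + 2)*(g^2 - 4*g) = g*(g + 2)*(g - 4)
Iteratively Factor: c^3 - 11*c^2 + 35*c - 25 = (c - 1)*(c^2 - 10*c + 25) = (c - 5)*(c - 1)*(c - 5)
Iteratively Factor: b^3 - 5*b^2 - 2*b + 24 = (b - 3)*(b^2 - 2*b - 8) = (b - 4)*(b - 3)*(b + 2)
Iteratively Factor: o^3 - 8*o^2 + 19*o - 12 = (o - 1)*(o^2 - 7*o + 12) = (o - 3)*(o - 1)*(o - 4)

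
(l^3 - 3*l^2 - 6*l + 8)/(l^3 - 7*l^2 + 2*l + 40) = (l - 1)/(l - 5)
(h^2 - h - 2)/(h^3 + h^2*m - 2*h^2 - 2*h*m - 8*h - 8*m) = (-h^2 + h + 2)/(-h^3 - h^2*m + 2*h^2 + 2*h*m + 8*h + 8*m)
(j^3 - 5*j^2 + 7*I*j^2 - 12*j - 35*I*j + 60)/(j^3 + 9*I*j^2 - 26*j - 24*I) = (j - 5)/(j + 2*I)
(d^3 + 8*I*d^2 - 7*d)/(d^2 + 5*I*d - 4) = d*(d + 7*I)/(d + 4*I)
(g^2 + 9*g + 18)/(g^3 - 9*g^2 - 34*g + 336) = (g + 3)/(g^2 - 15*g + 56)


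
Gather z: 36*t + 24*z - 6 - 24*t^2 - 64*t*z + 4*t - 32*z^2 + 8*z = -24*t^2 + 40*t - 32*z^2 + z*(32 - 64*t) - 6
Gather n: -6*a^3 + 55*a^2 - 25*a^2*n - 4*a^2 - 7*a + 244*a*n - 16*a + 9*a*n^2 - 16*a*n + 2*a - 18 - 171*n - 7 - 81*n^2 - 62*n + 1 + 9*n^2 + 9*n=-6*a^3 + 51*a^2 - 21*a + n^2*(9*a - 72) + n*(-25*a^2 + 228*a - 224) - 24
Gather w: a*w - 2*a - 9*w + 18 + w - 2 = -2*a + w*(a - 8) + 16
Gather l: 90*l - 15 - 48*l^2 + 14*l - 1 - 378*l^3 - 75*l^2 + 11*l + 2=-378*l^3 - 123*l^2 + 115*l - 14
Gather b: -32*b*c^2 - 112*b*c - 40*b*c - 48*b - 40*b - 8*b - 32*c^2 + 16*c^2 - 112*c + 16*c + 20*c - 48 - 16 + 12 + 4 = b*(-32*c^2 - 152*c - 96) - 16*c^2 - 76*c - 48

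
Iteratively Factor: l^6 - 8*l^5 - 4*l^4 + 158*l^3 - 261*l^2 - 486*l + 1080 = (l - 5)*(l^5 - 3*l^4 - 19*l^3 + 63*l^2 + 54*l - 216) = (l - 5)*(l + 2)*(l^4 - 5*l^3 - 9*l^2 + 81*l - 108) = (l - 5)*(l + 2)*(l + 4)*(l^3 - 9*l^2 + 27*l - 27) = (l - 5)*(l - 3)*(l + 2)*(l + 4)*(l^2 - 6*l + 9) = (l - 5)*(l - 3)^2*(l + 2)*(l + 4)*(l - 3)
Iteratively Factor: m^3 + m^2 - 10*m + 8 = (m - 1)*(m^2 + 2*m - 8) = (m - 1)*(m + 4)*(m - 2)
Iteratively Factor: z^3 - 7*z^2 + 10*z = (z - 5)*(z^2 - 2*z) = z*(z - 5)*(z - 2)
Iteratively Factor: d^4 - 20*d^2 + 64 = (d - 4)*(d^3 + 4*d^2 - 4*d - 16) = (d - 4)*(d - 2)*(d^2 + 6*d + 8) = (d - 4)*(d - 2)*(d + 2)*(d + 4)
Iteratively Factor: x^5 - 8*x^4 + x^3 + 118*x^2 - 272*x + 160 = (x - 2)*(x^4 - 6*x^3 - 11*x^2 + 96*x - 80) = (x - 2)*(x + 4)*(x^3 - 10*x^2 + 29*x - 20) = (x - 5)*(x - 2)*(x + 4)*(x^2 - 5*x + 4) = (x - 5)*(x - 4)*(x - 2)*(x + 4)*(x - 1)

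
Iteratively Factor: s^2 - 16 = (s + 4)*(s - 4)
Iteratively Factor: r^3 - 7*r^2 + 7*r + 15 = (r - 5)*(r^2 - 2*r - 3) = (r - 5)*(r - 3)*(r + 1)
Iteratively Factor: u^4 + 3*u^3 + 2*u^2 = (u)*(u^3 + 3*u^2 + 2*u) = u*(u + 1)*(u^2 + 2*u) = u^2*(u + 1)*(u + 2)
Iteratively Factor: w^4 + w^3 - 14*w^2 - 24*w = (w + 2)*(w^3 - w^2 - 12*w) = w*(w + 2)*(w^2 - w - 12) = w*(w - 4)*(w + 2)*(w + 3)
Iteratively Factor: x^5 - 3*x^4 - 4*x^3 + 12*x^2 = (x - 3)*(x^4 - 4*x^2) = x*(x - 3)*(x^3 - 4*x) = x*(x - 3)*(x + 2)*(x^2 - 2*x) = x^2*(x - 3)*(x + 2)*(x - 2)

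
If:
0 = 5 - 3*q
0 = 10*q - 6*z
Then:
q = 5/3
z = 25/9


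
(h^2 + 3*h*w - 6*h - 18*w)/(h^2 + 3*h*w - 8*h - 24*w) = (h - 6)/(h - 8)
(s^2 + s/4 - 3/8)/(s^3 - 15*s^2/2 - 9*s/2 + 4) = (s + 3/4)/(s^2 - 7*s - 8)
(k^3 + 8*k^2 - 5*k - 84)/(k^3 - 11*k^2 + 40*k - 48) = (k^2 + 11*k + 28)/(k^2 - 8*k + 16)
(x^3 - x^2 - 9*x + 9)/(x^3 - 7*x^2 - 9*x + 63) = (x - 1)/(x - 7)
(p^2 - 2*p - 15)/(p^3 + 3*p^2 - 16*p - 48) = (p - 5)/(p^2 - 16)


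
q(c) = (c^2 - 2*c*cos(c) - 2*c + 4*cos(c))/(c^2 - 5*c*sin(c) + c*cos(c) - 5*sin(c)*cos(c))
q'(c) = (2*c*sin(c) + 2*c - 4*sin(c) - 2*cos(c) - 2)/(c^2 - 5*c*sin(c) + c*cos(c) - 5*sin(c)*cos(c)) + (c^2 - 2*c*cos(c) - 2*c + 4*cos(c))*(c*sin(c) + 5*c*cos(c) - 2*c - 5*sin(c)^2 + 5*sin(c) + 5*cos(c)^2 - cos(c))/(c^2 - 5*c*sin(c) + c*cos(c) - 5*sin(c)*cos(c))^2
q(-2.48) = -2.09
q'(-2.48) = 16.35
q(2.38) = -0.82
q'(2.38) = -6.06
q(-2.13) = -0.79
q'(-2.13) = 0.50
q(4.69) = 0.28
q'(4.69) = -0.11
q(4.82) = 0.27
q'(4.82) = -0.08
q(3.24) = 0.77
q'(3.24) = -0.88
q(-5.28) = 1.03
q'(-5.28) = -0.72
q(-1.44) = -1.27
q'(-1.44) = -2.17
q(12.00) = 0.55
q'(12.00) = 0.11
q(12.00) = 0.55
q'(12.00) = 0.11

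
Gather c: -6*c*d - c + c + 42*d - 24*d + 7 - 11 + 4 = -6*c*d + 18*d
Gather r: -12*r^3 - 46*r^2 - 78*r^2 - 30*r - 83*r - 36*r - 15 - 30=-12*r^3 - 124*r^2 - 149*r - 45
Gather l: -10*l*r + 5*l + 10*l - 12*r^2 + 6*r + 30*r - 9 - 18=l*(15 - 10*r) - 12*r^2 + 36*r - 27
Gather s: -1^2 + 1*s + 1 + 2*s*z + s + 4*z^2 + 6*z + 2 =s*(2*z + 2) + 4*z^2 + 6*z + 2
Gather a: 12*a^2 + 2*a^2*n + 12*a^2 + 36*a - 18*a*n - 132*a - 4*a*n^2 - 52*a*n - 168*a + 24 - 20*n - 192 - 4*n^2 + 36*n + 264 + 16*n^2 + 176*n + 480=a^2*(2*n + 24) + a*(-4*n^2 - 70*n - 264) + 12*n^2 + 192*n + 576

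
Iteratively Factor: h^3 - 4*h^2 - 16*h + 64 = (h + 4)*(h^2 - 8*h + 16) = (h - 4)*(h + 4)*(h - 4)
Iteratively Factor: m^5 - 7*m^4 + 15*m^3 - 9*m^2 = (m - 3)*(m^4 - 4*m^3 + 3*m^2) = m*(m - 3)*(m^3 - 4*m^2 + 3*m) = m*(m - 3)*(m - 1)*(m^2 - 3*m) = m*(m - 3)^2*(m - 1)*(m)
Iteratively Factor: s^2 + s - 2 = (s + 2)*(s - 1)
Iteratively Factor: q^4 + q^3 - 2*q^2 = (q)*(q^3 + q^2 - 2*q) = q*(q + 2)*(q^2 - q) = q*(q - 1)*(q + 2)*(q)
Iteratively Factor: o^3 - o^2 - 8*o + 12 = (o - 2)*(o^2 + o - 6) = (o - 2)^2*(o + 3)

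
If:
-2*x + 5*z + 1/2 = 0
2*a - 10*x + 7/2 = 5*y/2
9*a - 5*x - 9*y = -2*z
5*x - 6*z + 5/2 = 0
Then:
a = 6593/234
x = -31/26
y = 3359/117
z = -15/26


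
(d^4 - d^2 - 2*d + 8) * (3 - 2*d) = -2*d^5 + 3*d^4 + 2*d^3 + d^2 - 22*d + 24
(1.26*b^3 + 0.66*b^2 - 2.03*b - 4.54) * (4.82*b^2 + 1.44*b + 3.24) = 6.0732*b^5 + 4.9956*b^4 - 4.7518*b^3 - 22.6676*b^2 - 13.1148*b - 14.7096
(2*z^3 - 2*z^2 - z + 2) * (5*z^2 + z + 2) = 10*z^5 - 8*z^4 - 3*z^3 + 5*z^2 + 4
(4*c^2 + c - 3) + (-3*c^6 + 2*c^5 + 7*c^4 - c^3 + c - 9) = -3*c^6 + 2*c^5 + 7*c^4 - c^3 + 4*c^2 + 2*c - 12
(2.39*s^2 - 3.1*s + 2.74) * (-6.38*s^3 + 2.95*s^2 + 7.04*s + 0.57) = -15.2482*s^5 + 26.8285*s^4 - 9.8006*s^3 - 12.3787*s^2 + 17.5226*s + 1.5618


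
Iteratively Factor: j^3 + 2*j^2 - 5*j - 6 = (j + 1)*(j^2 + j - 6) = (j + 1)*(j + 3)*(j - 2)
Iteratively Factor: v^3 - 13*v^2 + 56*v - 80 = (v - 4)*(v^2 - 9*v + 20) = (v - 4)^2*(v - 5)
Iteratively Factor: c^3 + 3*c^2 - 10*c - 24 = (c + 2)*(c^2 + c - 12) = (c + 2)*(c + 4)*(c - 3)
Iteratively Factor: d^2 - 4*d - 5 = (d - 5)*(d + 1)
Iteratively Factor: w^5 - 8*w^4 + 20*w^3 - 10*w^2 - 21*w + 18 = (w - 3)*(w^4 - 5*w^3 + 5*w^2 + 5*w - 6) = (w - 3)^2*(w^3 - 2*w^2 - w + 2) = (w - 3)^2*(w - 1)*(w^2 - w - 2) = (w - 3)^2*(w - 1)*(w + 1)*(w - 2)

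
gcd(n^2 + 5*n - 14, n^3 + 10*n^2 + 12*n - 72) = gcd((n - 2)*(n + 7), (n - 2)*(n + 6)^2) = n - 2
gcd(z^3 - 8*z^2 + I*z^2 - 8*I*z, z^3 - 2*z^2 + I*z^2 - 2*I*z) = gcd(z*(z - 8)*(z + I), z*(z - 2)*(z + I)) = z^2 + I*z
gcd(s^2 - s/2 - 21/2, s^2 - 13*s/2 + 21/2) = s - 7/2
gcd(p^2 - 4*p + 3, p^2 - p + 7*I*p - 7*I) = p - 1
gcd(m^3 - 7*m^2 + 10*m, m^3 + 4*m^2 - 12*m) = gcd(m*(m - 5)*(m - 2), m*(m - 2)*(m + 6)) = m^2 - 2*m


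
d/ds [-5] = 0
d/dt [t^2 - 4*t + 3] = 2*t - 4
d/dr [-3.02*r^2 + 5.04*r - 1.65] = 5.04 - 6.04*r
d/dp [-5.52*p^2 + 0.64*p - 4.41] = 0.64 - 11.04*p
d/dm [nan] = 0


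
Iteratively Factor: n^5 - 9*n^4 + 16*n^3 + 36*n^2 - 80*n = (n - 4)*(n^4 - 5*n^3 - 4*n^2 + 20*n) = (n - 5)*(n - 4)*(n^3 - 4*n) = (n - 5)*(n - 4)*(n + 2)*(n^2 - 2*n) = (n - 5)*(n - 4)*(n - 2)*(n + 2)*(n)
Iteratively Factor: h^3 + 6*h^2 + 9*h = (h)*(h^2 + 6*h + 9) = h*(h + 3)*(h + 3)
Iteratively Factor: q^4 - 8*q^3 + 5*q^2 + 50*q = (q - 5)*(q^3 - 3*q^2 - 10*q) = q*(q - 5)*(q^2 - 3*q - 10) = q*(q - 5)*(q + 2)*(q - 5)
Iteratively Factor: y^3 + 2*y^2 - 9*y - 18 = (y - 3)*(y^2 + 5*y + 6) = (y - 3)*(y + 2)*(y + 3)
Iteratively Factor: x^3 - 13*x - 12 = (x - 4)*(x^2 + 4*x + 3) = (x - 4)*(x + 3)*(x + 1)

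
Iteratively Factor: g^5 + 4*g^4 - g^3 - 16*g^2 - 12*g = (g - 2)*(g^4 + 6*g^3 + 11*g^2 + 6*g) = (g - 2)*(g + 1)*(g^3 + 5*g^2 + 6*g) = (g - 2)*(g + 1)*(g + 2)*(g^2 + 3*g) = (g - 2)*(g + 1)*(g + 2)*(g + 3)*(g)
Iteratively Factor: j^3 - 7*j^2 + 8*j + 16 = (j + 1)*(j^2 - 8*j + 16) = (j - 4)*(j + 1)*(j - 4)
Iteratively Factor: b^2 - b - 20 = (b - 5)*(b + 4)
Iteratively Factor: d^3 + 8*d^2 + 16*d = (d + 4)*(d^2 + 4*d) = d*(d + 4)*(d + 4)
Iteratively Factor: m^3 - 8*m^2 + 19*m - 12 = (m - 4)*(m^2 - 4*m + 3) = (m - 4)*(m - 3)*(m - 1)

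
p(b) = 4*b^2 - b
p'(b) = 8*b - 1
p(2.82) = 28.99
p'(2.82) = 21.56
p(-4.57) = 88.11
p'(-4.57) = -37.56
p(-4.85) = 98.94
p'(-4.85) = -39.80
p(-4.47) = 84.39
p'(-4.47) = -36.76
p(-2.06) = 19.03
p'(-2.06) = -17.48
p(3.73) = 51.92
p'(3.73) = 28.84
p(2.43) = 21.19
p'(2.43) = 18.44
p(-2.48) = 27.08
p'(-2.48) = -20.84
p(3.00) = 33.00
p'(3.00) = 23.00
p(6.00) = 138.00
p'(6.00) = 47.00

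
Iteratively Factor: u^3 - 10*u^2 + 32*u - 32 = (u - 4)*(u^2 - 6*u + 8) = (u - 4)^2*(u - 2)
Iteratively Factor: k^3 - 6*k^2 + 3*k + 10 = (k - 5)*(k^2 - k - 2) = (k - 5)*(k - 2)*(k + 1)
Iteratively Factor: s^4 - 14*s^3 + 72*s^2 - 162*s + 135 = (s - 3)*(s^3 - 11*s^2 + 39*s - 45) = (s - 3)^2*(s^2 - 8*s + 15) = (s - 5)*(s - 3)^2*(s - 3)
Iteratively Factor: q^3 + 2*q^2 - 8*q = (q - 2)*(q^2 + 4*q) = q*(q - 2)*(q + 4)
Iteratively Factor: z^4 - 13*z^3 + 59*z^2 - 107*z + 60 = (z - 4)*(z^3 - 9*z^2 + 23*z - 15) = (z - 4)*(z - 3)*(z^2 - 6*z + 5) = (z - 5)*(z - 4)*(z - 3)*(z - 1)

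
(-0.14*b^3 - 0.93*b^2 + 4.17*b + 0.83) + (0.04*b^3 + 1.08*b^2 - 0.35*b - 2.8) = -0.1*b^3 + 0.15*b^2 + 3.82*b - 1.97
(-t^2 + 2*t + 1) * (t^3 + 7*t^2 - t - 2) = -t^5 - 5*t^4 + 16*t^3 + 7*t^2 - 5*t - 2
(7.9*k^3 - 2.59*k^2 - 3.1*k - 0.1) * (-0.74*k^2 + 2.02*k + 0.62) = -5.846*k^5 + 17.8746*k^4 + 1.9602*k^3 - 7.7938*k^2 - 2.124*k - 0.062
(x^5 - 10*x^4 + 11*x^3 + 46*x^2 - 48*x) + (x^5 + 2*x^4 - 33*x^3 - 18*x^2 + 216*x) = 2*x^5 - 8*x^4 - 22*x^3 + 28*x^2 + 168*x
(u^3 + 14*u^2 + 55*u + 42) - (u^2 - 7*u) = u^3 + 13*u^2 + 62*u + 42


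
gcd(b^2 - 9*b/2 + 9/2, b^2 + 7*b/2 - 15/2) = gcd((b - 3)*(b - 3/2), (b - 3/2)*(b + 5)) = b - 3/2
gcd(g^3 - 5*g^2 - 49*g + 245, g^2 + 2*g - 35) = g^2 + 2*g - 35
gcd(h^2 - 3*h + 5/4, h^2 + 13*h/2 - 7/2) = h - 1/2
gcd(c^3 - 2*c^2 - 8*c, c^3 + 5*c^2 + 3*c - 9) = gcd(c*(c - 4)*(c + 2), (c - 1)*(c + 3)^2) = 1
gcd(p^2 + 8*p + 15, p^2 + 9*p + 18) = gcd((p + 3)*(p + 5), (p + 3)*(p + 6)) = p + 3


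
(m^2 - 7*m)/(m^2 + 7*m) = (m - 7)/(m + 7)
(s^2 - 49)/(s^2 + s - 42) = (s - 7)/(s - 6)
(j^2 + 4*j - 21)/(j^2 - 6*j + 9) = (j + 7)/(j - 3)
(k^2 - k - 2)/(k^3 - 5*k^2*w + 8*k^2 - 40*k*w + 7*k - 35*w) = (2 - k)/(-k^2 + 5*k*w - 7*k + 35*w)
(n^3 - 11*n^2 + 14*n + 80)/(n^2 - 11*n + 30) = (n^2 - 6*n - 16)/(n - 6)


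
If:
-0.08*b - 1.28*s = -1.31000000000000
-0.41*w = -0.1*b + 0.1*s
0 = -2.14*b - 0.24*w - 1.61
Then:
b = -0.70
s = 1.07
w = -0.43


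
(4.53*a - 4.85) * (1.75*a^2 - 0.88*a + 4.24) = 7.9275*a^3 - 12.4739*a^2 + 23.4752*a - 20.564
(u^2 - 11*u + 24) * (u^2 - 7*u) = u^4 - 18*u^3 + 101*u^2 - 168*u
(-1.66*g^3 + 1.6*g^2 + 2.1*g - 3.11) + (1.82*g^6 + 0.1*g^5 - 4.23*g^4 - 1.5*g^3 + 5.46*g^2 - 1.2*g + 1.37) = 1.82*g^6 + 0.1*g^5 - 4.23*g^4 - 3.16*g^3 + 7.06*g^2 + 0.9*g - 1.74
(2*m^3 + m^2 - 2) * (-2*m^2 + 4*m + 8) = -4*m^5 + 6*m^4 + 20*m^3 + 12*m^2 - 8*m - 16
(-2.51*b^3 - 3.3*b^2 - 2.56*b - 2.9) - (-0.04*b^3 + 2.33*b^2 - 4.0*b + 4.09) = -2.47*b^3 - 5.63*b^2 + 1.44*b - 6.99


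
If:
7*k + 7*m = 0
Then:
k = -m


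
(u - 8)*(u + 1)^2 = u^3 - 6*u^2 - 15*u - 8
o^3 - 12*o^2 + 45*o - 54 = (o - 6)*(o - 3)^2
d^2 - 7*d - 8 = (d - 8)*(d + 1)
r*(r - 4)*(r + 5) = r^3 + r^2 - 20*r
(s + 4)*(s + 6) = s^2 + 10*s + 24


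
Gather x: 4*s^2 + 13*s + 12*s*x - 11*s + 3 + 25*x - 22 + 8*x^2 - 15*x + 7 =4*s^2 + 2*s + 8*x^2 + x*(12*s + 10) - 12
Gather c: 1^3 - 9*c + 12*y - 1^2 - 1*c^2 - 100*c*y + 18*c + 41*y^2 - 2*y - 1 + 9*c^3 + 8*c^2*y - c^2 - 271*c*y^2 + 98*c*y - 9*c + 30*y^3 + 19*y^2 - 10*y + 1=9*c^3 + c^2*(8*y - 2) + c*(-271*y^2 - 2*y) + 30*y^3 + 60*y^2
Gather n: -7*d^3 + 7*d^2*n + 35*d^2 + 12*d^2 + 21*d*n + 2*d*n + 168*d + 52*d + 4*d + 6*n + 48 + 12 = -7*d^3 + 47*d^2 + 224*d + n*(7*d^2 + 23*d + 6) + 60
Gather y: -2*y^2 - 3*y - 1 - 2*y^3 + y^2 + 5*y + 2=-2*y^3 - y^2 + 2*y + 1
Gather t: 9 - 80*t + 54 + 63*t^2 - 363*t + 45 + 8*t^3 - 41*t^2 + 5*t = 8*t^3 + 22*t^2 - 438*t + 108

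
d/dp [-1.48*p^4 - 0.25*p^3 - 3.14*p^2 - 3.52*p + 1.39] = -5.92*p^3 - 0.75*p^2 - 6.28*p - 3.52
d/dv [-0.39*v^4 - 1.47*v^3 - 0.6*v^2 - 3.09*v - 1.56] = -1.56*v^3 - 4.41*v^2 - 1.2*v - 3.09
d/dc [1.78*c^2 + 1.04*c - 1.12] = 3.56*c + 1.04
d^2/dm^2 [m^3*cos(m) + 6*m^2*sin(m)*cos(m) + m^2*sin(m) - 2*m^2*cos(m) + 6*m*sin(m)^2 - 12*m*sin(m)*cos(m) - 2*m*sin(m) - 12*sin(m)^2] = -m^3*cos(m) - 7*m^2*sin(m) - 12*m^2*sin(2*m) + 2*m^2*cos(m) + 24*m*sin(2*m) + 10*sqrt(2)*m*sin(m + pi/4) + 36*m*cos(2*m) + 2*sin(m) + 18*sin(2*m) - 8*cos(m) - 48*cos(2*m)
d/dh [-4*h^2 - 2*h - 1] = -8*h - 2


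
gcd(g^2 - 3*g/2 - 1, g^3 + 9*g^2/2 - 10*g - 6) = g^2 - 3*g/2 - 1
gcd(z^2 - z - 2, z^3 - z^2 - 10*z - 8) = z + 1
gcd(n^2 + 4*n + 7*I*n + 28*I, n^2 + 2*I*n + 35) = n + 7*I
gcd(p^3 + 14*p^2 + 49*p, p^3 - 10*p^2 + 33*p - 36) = 1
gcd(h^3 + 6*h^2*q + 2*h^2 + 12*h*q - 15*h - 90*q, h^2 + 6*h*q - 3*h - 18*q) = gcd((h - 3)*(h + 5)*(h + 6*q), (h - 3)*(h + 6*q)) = h^2 + 6*h*q - 3*h - 18*q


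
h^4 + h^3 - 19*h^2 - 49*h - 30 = (h - 5)*(h + 1)*(h + 2)*(h + 3)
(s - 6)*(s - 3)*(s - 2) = s^3 - 11*s^2 + 36*s - 36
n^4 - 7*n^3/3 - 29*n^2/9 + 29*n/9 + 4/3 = (n - 3)*(n - 1)*(n + 1/3)*(n + 4/3)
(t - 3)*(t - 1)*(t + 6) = t^3 + 2*t^2 - 21*t + 18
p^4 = p^4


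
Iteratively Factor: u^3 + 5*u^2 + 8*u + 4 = (u + 2)*(u^2 + 3*u + 2) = (u + 1)*(u + 2)*(u + 2)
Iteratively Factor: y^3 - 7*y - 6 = (y + 2)*(y^2 - 2*y - 3) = (y - 3)*(y + 2)*(y + 1)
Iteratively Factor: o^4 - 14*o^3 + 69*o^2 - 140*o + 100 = (o - 5)*(o^3 - 9*o^2 + 24*o - 20) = (o - 5)^2*(o^2 - 4*o + 4) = (o - 5)^2*(o - 2)*(o - 2)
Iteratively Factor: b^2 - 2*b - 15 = (b + 3)*(b - 5)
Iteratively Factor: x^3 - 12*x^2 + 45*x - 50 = (x - 5)*(x^2 - 7*x + 10) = (x - 5)^2*(x - 2)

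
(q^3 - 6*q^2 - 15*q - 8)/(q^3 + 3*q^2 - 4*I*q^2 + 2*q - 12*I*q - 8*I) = (q^2 - 7*q - 8)/(q^2 + q*(2 - 4*I) - 8*I)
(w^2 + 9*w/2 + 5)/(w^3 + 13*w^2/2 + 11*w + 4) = (2*w + 5)/(2*w^2 + 9*w + 4)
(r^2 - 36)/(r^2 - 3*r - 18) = (r + 6)/(r + 3)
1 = 1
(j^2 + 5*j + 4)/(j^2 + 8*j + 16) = (j + 1)/(j + 4)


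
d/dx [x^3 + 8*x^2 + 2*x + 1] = 3*x^2 + 16*x + 2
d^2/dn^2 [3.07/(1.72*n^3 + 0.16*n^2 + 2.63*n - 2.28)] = (-(31.6824*n + 0.9824)*(1.72*n^3 + 0.16*n^2 + 2.63*n - 2.28) + 3.07*(5.16*n^2 + 0.32*n + 2.63)*(10.32*n^2 + 0.64*n + 5.26))/(1.72*n^3 + 0.16*n^2 + 2.63*n - 2.28)^3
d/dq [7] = 0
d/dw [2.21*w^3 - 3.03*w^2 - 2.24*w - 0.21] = 6.63*w^2 - 6.06*w - 2.24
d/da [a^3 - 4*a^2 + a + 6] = 3*a^2 - 8*a + 1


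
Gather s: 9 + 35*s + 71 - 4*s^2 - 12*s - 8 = -4*s^2 + 23*s + 72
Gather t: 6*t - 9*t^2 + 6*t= -9*t^2 + 12*t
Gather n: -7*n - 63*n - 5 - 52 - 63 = -70*n - 120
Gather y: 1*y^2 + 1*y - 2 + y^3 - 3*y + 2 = y^3 + y^2 - 2*y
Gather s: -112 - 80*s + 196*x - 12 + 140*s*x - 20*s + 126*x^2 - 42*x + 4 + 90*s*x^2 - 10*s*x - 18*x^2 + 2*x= s*(90*x^2 + 130*x - 100) + 108*x^2 + 156*x - 120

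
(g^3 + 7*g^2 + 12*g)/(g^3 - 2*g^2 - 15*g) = (g + 4)/(g - 5)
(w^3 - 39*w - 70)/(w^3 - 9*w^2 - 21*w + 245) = (w + 2)/(w - 7)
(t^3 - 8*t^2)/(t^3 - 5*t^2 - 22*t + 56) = t^2*(t - 8)/(t^3 - 5*t^2 - 22*t + 56)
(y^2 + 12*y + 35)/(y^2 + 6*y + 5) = (y + 7)/(y + 1)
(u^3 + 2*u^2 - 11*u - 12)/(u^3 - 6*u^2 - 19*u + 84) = (u + 1)/(u - 7)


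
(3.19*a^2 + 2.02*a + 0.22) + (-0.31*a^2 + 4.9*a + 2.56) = 2.88*a^2 + 6.92*a + 2.78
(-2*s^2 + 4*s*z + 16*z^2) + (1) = -2*s^2 + 4*s*z + 16*z^2 + 1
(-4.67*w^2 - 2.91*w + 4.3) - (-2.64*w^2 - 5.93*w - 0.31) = -2.03*w^2 + 3.02*w + 4.61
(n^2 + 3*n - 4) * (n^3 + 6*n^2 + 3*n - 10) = n^5 + 9*n^4 + 17*n^3 - 25*n^2 - 42*n + 40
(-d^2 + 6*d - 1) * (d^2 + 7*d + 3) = -d^4 - d^3 + 38*d^2 + 11*d - 3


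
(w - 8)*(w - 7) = w^2 - 15*w + 56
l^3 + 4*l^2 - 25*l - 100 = (l - 5)*(l + 4)*(l + 5)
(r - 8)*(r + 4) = r^2 - 4*r - 32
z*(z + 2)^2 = z^3 + 4*z^2 + 4*z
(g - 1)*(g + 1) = g^2 - 1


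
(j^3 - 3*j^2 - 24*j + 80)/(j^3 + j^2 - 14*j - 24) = (j^2 + j - 20)/(j^2 + 5*j + 6)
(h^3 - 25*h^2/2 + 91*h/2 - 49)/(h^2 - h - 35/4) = 2*(h^2 - 9*h + 14)/(2*h + 5)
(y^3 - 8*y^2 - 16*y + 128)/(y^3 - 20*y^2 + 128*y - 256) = (y + 4)/(y - 8)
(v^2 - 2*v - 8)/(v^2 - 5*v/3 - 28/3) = 3*(v + 2)/(3*v + 7)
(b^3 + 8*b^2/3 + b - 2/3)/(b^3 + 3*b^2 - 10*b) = (b^3 + 8*b^2/3 + b - 2/3)/(b*(b^2 + 3*b - 10))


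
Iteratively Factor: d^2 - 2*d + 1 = (d - 1)*(d - 1)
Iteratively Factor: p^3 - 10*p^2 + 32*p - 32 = (p - 4)*(p^2 - 6*p + 8) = (p - 4)*(p - 2)*(p - 4)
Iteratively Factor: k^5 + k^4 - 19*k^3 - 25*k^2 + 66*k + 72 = (k + 3)*(k^4 - 2*k^3 - 13*k^2 + 14*k + 24) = (k + 1)*(k + 3)*(k^3 - 3*k^2 - 10*k + 24) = (k - 2)*(k + 1)*(k + 3)*(k^2 - k - 12) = (k - 2)*(k + 1)*(k + 3)^2*(k - 4)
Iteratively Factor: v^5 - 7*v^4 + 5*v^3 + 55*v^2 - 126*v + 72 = (v - 2)*(v^4 - 5*v^3 - 5*v^2 + 45*v - 36) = (v - 2)*(v - 1)*(v^3 - 4*v^2 - 9*v + 36) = (v - 2)*(v - 1)*(v + 3)*(v^2 - 7*v + 12) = (v - 3)*(v - 2)*(v - 1)*(v + 3)*(v - 4)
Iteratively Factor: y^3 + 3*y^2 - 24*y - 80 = (y - 5)*(y^2 + 8*y + 16) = (y - 5)*(y + 4)*(y + 4)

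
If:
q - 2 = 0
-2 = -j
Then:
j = 2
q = 2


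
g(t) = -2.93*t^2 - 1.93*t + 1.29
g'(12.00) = -72.25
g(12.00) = -443.79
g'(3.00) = -19.51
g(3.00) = -30.87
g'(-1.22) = 5.22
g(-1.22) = -0.72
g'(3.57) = -22.85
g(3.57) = -42.94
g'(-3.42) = 18.11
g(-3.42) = -26.38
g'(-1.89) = 9.15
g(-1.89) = -5.53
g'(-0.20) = -0.76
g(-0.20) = 1.56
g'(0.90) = -7.20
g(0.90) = -2.82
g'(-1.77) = 8.44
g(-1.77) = -4.47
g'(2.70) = -17.75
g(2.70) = -25.28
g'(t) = -5.86*t - 1.93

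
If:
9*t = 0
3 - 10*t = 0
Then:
No Solution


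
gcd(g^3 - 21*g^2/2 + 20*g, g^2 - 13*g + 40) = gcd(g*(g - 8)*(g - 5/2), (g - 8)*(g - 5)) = g - 8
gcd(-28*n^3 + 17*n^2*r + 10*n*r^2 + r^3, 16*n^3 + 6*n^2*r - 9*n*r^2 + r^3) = 1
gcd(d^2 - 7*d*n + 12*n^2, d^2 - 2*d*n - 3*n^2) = d - 3*n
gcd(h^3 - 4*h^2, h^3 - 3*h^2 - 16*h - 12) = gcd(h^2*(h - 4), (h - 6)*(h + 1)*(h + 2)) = 1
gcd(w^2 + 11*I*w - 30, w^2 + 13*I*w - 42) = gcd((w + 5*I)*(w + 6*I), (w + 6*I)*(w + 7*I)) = w + 6*I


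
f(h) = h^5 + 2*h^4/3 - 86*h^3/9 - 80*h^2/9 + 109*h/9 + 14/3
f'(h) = 5*h^4 + 8*h^3/3 - 86*h^2/3 - 160*h/9 + 109/9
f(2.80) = -27.79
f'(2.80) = 103.45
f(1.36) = -12.41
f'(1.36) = -41.28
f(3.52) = 163.15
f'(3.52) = 478.26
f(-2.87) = -26.91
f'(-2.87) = 103.20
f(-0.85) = -6.28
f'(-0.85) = 7.48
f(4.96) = 2085.53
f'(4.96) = 2570.28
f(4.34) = 884.93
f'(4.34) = 1386.89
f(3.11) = 22.23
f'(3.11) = 227.52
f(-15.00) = -695552.00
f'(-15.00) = 237953.78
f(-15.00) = -695552.00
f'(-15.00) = 237953.78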